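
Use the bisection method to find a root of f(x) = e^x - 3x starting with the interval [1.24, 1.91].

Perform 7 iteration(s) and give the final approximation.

f(x) = e^x - 3x
Initial interval: [1.24, 1.91]

Iteration 1:
  c_1 = (1.240000 + 1.910000)/2 = 1.575000
  f(c_1) = f(1.575000) = 0.105742
  f(a) × f(c) < 0, new interval: [1.240000, 1.575000]
Iteration 2:
  c_2 = (1.240000 + 1.575000)/2 = 1.407500
  f(c_2) = f(1.407500) = -0.136772
  f(a) × f(c) ≥ 0, new interval: [1.407500, 1.575000]
Iteration 3:
  c_3 = (1.407500 + 1.575000)/2 = 1.491250
  f(c_3) = f(1.491250) = -0.031105
  f(a) × f(c) ≥ 0, new interval: [1.491250, 1.575000]
Iteration 4:
  c_4 = (1.491250 + 1.575000)/2 = 1.533125
  f(c_4) = f(1.533125) = 0.033256
  f(a) × f(c) < 0, new interval: [1.491250, 1.533125]
Iteration 5:
  c_5 = (1.491250 + 1.533125)/2 = 1.512188
  f(c_5) = f(1.512188) = 0.000081
  f(a) × f(c) < 0, new interval: [1.491250, 1.512188]
Iteration 6:
  c_6 = (1.491250 + 1.512188)/2 = 1.501719
  f(c_6) = f(1.501719) = -0.015758
  f(a) × f(c) ≥ 0, new interval: [1.501719, 1.512188]
Iteration 7:
  c_7 = (1.501719 + 1.512188)/2 = 1.506953
  f(c_7) = f(1.506953) = -0.007900
  f(a) × f(c) ≥ 0, new interval: [1.506953, 1.512188]

After 7 iteration(s), the approximation is c_7 = 1.506953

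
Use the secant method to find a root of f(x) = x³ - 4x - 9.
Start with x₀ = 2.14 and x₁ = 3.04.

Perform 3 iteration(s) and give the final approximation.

f(x) = x³ - 4x - 9
x₀ = 2.14, x₁ = 3.04

Secant formula: x_{n+1} = x_n - f(x_n)(x_n - x_{n-1})/(f(x_n) - f(x_{n-1}))

Iteration 1:
  f(2.140000) = -7.759656
  f(3.040000) = 6.934464
  x_2 = 3.040000 - 6.934464×(3.040000 - 2.140000)/(6.934464 - (-7.759656))
       = 2.615271
Iteration 2:
  f(3.040000) = 6.934464
  f(2.615271) = -1.573564
  x_3 = 2.615271 - (-1.573564)×(2.615271 - 3.040000)/(-1.573564 - 6.934464)
       = 2.693825
Iteration 3:
  f(2.615271) = -1.573564
  f(2.693825) = -0.227040
  x_4 = 2.693825 - (-0.227040)×(2.693825 - 2.615271)/(-0.227040 - (-1.573564))
       = 2.707070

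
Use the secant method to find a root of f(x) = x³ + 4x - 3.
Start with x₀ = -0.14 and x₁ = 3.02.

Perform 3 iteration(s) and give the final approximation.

f(x) = x³ + 4x - 3
x₀ = -0.14, x₁ = 3.02

Secant formula: x_{n+1} = x_n - f(x_n)(x_n - x_{n-1})/(f(x_n) - f(x_{n-1}))

Iteration 1:
  f(-0.140000) = -3.562744
  f(3.020000) = 36.623608
  x_2 = 3.020000 - 36.623608×(3.020000 - (-0.140000))/(36.623608 - (-3.562744))
       = 0.140152
Iteration 2:
  f(3.020000) = 36.623608
  f(0.140152) = -2.436641
  x_3 = 0.140152 - (-2.436641)×(0.140152 - 3.020000)/(-2.436641 - 36.623608)
       = 0.319801
Iteration 3:
  f(0.140152) = -2.436641
  f(0.319801) = -1.688088
  x_4 = 0.319801 - (-1.688088)×(0.319801 - 0.140152)/(-1.688088 - (-2.436641))
       = 0.724936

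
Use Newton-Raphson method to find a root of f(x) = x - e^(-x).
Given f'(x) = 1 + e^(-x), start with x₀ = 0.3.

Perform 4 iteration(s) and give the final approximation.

f(x) = x - e^(-x)
f'(x) = 1 + e^(-x)
x₀ = 0.3

Newton-Raphson formula: x_{n+1} = x_n - f(x_n)/f'(x_n)

Iteration 1:
  f(0.300000) = -0.440818
  f'(0.300000) = 1.740818
  x_1 = 0.300000 - (-0.440818)/1.740818 = 0.553225
Iteration 2:
  f(0.553225) = -0.021868
  f'(0.553225) = 1.575092
  x_2 = 0.553225 - (-0.021868)/1.575092 = 0.567108
Iteration 3:
  f(0.567108) = -0.000055
  f'(0.567108) = 1.567163
  x_3 = 0.567108 - (-0.000055)/1.567163 = 0.567143
Iteration 4:
  f(0.567143) = 0.000000
  f'(0.567143) = 1.567143
  x_4 = 0.567143 - 0.000000/1.567143 = 0.567143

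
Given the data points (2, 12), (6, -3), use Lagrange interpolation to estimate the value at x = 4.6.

Lagrange interpolation formula:
P(x) = Σ yᵢ × Lᵢ(x)
where Lᵢ(x) = Π_{j≠i} (x - xⱼ)/(xᵢ - xⱼ)

L_0(4.6) = (4.6 - 6)/(2 - 6) = 0.350000
L_1(4.6) = (4.6 - 2)/(6 - 2) = 0.650000

P(4.6) = 12×L_0(4.6) + (-3)×L_1(4.6)
P(4.6) = 2.250000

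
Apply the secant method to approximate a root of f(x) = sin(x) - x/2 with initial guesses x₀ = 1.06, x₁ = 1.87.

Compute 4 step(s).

f(x) = sin(x) - x/2
x₀ = 1.06, x₁ = 1.87

Secant formula: x_{n+1} = x_n - f(x_n)(x_n - x_{n-1})/(f(x_n) - f(x_{n-1}))

Iteration 1:
  f(1.060000) = 0.342355
  f(1.870000) = 0.020572
  x_2 = 1.870000 - 0.020572×(1.870000 - 1.060000)/(0.020572 - 0.342355)
       = 1.921783
Iteration 2:
  f(1.870000) = 0.020572
  f(1.921783) = -0.021858
  x_3 = 1.921783 - (-0.021858)×(1.921783 - 1.870000)/(-0.021858 - 0.020572)
       = 1.895107
Iteration 3:
  f(1.921783) = -0.021858
  f(1.895107) = 0.000317
  x_4 = 1.895107 - 0.000317×(1.895107 - 1.921783)/(0.000317 - (-0.021858))
       = 1.895488
Iteration 4:
  f(1.895107) = 0.000317
  f(1.895488) = 0.000005
  x_5 = 1.895488 - 0.000005×(1.895488 - 1.895107)/(0.000005 - 0.000317)
       = 1.895494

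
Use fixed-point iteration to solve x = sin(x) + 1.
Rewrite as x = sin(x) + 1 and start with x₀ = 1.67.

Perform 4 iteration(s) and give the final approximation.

Equation: x = sin(x) + 1
Fixed-point form: x = sin(x) + 1
x₀ = 1.67

x_1 = g(1.670000) = 1.995083
x_2 = g(1.995083) = 1.911332
x_3 = g(1.911332) = 1.942576
x_4 = g(1.942576) = 1.931682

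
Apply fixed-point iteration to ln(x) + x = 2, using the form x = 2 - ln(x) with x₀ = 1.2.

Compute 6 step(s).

Equation: ln(x) + x = 2
Fixed-point form: x = 2 - ln(x)
x₀ = 1.2

x_1 = g(1.200000) = 1.817678
x_2 = g(1.817678) = 1.402440
x_3 = g(1.402440) = 1.661786
x_4 = g(1.661786) = 1.492107
x_5 = g(1.492107) = 1.599811
x_6 = g(1.599811) = 1.530115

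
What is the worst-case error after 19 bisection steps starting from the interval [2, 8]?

Bisection error bound: |error| ≤ (b-a)/2^n
|error| ≤ (8 - 2)/2^19 = 6/2^19
|error| ≤ 0.0000114441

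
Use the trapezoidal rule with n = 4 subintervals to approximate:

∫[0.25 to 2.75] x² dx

f(x) = x²
a = 0.25, b = 2.75, n = 4
h = (b - a)/n = 0.625000

Trapezoidal rule: (h/2)[f(x₀) + 2f(x₁) + 2f(x₂) + ... + f(xₙ)]

x_0 = 0.2500, f(x_0) = 0.062500, coefficient = 1
x_1 = 0.8750, f(x_1) = 0.765625, coefficient = 2
x_2 = 1.5000, f(x_2) = 2.250000, coefficient = 2
x_3 = 2.1250, f(x_3) = 4.515625, coefficient = 2
x_4 = 2.7500, f(x_4) = 7.562500, coefficient = 1

I ≈ (0.625000/2) × 22.687500 = 7.089844
Exact value: 6.927083
Error: 0.162760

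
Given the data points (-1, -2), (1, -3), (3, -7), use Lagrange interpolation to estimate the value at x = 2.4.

Lagrange interpolation formula:
P(x) = Σ yᵢ × Lᵢ(x)
where Lᵢ(x) = Π_{j≠i} (x - xⱼ)/(xᵢ - xⱼ)

L_0(2.4) = (2.4 - 1)/(-1 - 1) × (2.4 - 3)/(-1 - 3) = -0.105000
L_1(2.4) = (2.4 - (-1))/(1 - (-1)) × (2.4 - 3)/(1 - 3) = 0.510000
L_2(2.4) = (2.4 - (-1))/(3 - (-1)) × (2.4 - 1)/(3 - 1) = 0.595000

P(2.4) = (-2)×L_0(2.4) + (-3)×L_1(2.4) + (-7)×L_2(2.4)
P(2.4) = -5.485000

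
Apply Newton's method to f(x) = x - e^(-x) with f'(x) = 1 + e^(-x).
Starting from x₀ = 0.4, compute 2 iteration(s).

f(x) = x - e^(-x)
f'(x) = 1 + e^(-x)
x₀ = 0.4

Newton-Raphson formula: x_{n+1} = x_n - f(x_n)/f'(x_n)

Iteration 1:
  f(0.400000) = -0.270320
  f'(0.400000) = 1.670320
  x_1 = 0.400000 - (-0.270320)/1.670320 = 0.561837
Iteration 2:
  f(0.561837) = -0.008323
  f'(0.561837) = 1.570161
  x_2 = 0.561837 - (-0.008323)/1.570161 = 0.567138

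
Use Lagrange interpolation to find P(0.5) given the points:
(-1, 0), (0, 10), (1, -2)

Lagrange interpolation formula:
P(x) = Σ yᵢ × Lᵢ(x)
where Lᵢ(x) = Π_{j≠i} (x - xⱼ)/(xᵢ - xⱼ)

L_0(0.5) = (0.5 - 0)/(-1 - 0) × (0.5 - 1)/(-1 - 1) = -0.125000
L_1(0.5) = (0.5 - (-1))/(0 - (-1)) × (0.5 - 1)/(0 - 1) = 0.750000
L_2(0.5) = (0.5 - (-1))/(1 - (-1)) × (0.5 - 0)/(1 - 0) = 0.375000

P(0.5) = 0×L_0(0.5) + 10×L_1(0.5) + (-2)×L_2(0.5)
P(0.5) = 6.750000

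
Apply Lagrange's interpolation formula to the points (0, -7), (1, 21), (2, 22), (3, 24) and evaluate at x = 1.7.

Lagrange interpolation formula:
P(x) = Σ yᵢ × Lᵢ(x)
where Lᵢ(x) = Π_{j≠i} (x - xⱼ)/(xᵢ - xⱼ)

L_0(1.7) = (1.7 - 1)/(0 - 1) × (1.7 - 2)/(0 - 2) × (1.7 - 3)/(0 - 3) = -0.045500
L_1(1.7) = (1.7 - 0)/(1 - 0) × (1.7 - 2)/(1 - 2) × (1.7 - 3)/(1 - 3) = 0.331500
L_2(1.7) = (1.7 - 0)/(2 - 0) × (1.7 - 1)/(2 - 1) × (1.7 - 3)/(2 - 3) = 0.773500
L_3(1.7) = (1.7 - 0)/(3 - 0) × (1.7 - 1)/(3 - 1) × (1.7 - 2)/(3 - 2) = -0.059500

P(1.7) = (-7)×L_0(1.7) + 21×L_1(1.7) + 22×L_2(1.7) + 24×L_3(1.7)
P(1.7) = 22.869000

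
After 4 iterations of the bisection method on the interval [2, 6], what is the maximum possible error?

Bisection error bound: |error| ≤ (b-a)/2^n
|error| ≤ (6 - 2)/2^4 = 4/2^4
|error| ≤ 0.2500000000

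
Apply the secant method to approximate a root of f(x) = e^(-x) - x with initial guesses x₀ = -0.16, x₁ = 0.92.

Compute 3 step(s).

f(x) = e^(-x) - x
x₀ = -0.16, x₁ = 0.92

Secant formula: x_{n+1} = x_n - f(x_n)(x_n - x_{n-1})/(f(x_n) - f(x_{n-1}))

Iteration 1:
  f(-0.160000) = 1.333511
  f(0.920000) = -0.521481
  x_2 = 0.920000 - (-0.521481)×(0.920000 - (-0.160000))/(-0.521481 - 1.333511)
       = 0.616387
Iteration 2:
  f(0.920000) = -0.521481
  f(0.616387) = -0.076496
  x_3 = 0.616387 - (-0.076496)×(0.616387 - 0.920000)/(-0.076496 - (-0.521481))
       = 0.564194
Iteration 3:
  f(0.616387) = -0.076496
  f(0.564194) = 0.004624
  x_4 = 0.564194 - 0.004624×(0.564194 - 0.616387)/(0.004624 - (-0.076496))
       = 0.567169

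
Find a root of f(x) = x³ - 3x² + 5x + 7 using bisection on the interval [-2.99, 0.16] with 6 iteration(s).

f(x) = x³ - 3x² + 5x + 7
Initial interval: [-2.99, 0.16]

Iteration 1:
  c_1 = (-2.990000 + 0.160000)/2 = -1.415000
  f(c_1) = f(-1.415000) = -8.914823
  f(a) × f(c) ≥ 0, new interval: [-1.415000, 0.160000]
Iteration 2:
  c_2 = (-1.415000 + 0.160000)/2 = -0.627500
  f(c_2) = f(-0.627500) = 2.434149
  f(a) × f(c) < 0, new interval: [-1.415000, -0.627500]
Iteration 3:
  c_3 = (-1.415000 + (-0.627500))/2 = -1.021250
  f(c_3) = f(-1.021250) = -2.300219
  f(a) × f(c) ≥ 0, new interval: [-1.021250, -0.627500]
Iteration 4:
  c_4 = (-1.021250 + (-0.627500))/2 = -0.824375
  f(c_4) = f(-0.824375) = 0.279102
  f(a) × f(c) < 0, new interval: [-1.021250, -0.824375]
Iteration 5:
  c_5 = (-1.021250 + (-0.824375))/2 = -0.922813
  f(c_5) = f(-0.922813) = -0.954663
  f(a) × f(c) ≥ 0, new interval: [-0.922813, -0.824375]
Iteration 6:
  c_6 = (-0.922813 + (-0.824375))/2 = -0.873594
  f(c_6) = f(-0.873594) = -0.324164
  f(a) × f(c) ≥ 0, new interval: [-0.873594, -0.824375]

After 6 iteration(s), the approximation is c_6 = -0.873594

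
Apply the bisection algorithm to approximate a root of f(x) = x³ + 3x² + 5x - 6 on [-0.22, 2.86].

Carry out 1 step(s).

f(x) = x³ + 3x² + 5x - 6
Initial interval: [-0.22, 2.86]

Iteration 1:
  c_1 = (-0.220000 + 2.860000)/2 = 1.320000
  f(c_1) = f(1.320000) = 8.127168
  f(a) × f(c) < 0, new interval: [-0.220000, 1.320000]

After 1 iteration(s), the approximation is c_1 = 1.320000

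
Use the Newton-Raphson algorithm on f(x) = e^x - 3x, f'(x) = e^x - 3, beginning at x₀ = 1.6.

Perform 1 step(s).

f(x) = e^x - 3x
f'(x) = e^x - 3
x₀ = 1.6

Newton-Raphson formula: x_{n+1} = x_n - f(x_n)/f'(x_n)

Iteration 1:
  f(1.600000) = 0.153032
  f'(1.600000) = 1.953032
  x_1 = 1.600000 - 0.153032/1.953032 = 1.521644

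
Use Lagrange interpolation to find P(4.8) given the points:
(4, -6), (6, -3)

Lagrange interpolation formula:
P(x) = Σ yᵢ × Lᵢ(x)
where Lᵢ(x) = Π_{j≠i} (x - xⱼ)/(xᵢ - xⱼ)

L_0(4.8) = (4.8 - 6)/(4 - 6) = 0.600000
L_1(4.8) = (4.8 - 4)/(6 - 4) = 0.400000

P(4.8) = (-6)×L_0(4.8) + (-3)×L_1(4.8)
P(4.8) = -4.800000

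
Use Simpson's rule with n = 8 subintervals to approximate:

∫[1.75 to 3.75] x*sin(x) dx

f(x) = x*sin(x)
a = 1.75, b = 3.75, n = 8
h = (b - a)/n = 0.250000

Simpson's rule: (h/3)[f(x₀) + 4f(x₁) + 2f(x₂) + ... + f(xₙ)]

x_0 = 1.7500, f(x_0) = 1.721975, coefficient = 1
x_1 = 2.0000, f(x_1) = 1.818595, coefficient = 4
x_2 = 2.2500, f(x_2) = 1.750665, coefficient = 2
x_3 = 2.5000, f(x_3) = 1.496180, coefficient = 4
x_4 = 2.7500, f(x_4) = 1.049568, coefficient = 2
x_5 = 3.0000, f(x_5) = 0.423360, coefficient = 4
x_6 = 3.2500, f(x_6) = -0.351634, coefficient = 2
x_7 = 3.5000, f(x_7) = -1.227741, coefficient = 4
x_8 = 3.7500, f(x_8) = -2.143355, coefficient = 1

I ≈ (0.250000/3) × 14.517393 = 1.209783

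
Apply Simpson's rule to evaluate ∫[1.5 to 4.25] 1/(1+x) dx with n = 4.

f(x) = 1/(1+x)
a = 1.5, b = 4.25, n = 4
h = (b - a)/n = 0.687500

Simpson's rule: (h/3)[f(x₀) + 4f(x₁) + 2f(x₂) + ... + f(xₙ)]

x_0 = 1.5000, f(x_0) = 0.400000, coefficient = 1
x_1 = 2.1875, f(x_1) = 0.313725, coefficient = 4
x_2 = 2.8750, f(x_2) = 0.258065, coefficient = 2
x_3 = 3.5625, f(x_3) = 0.219178, coefficient = 4
x_4 = 4.2500, f(x_4) = 0.190476, coefficient = 1

I ≈ (0.687500/3) × 3.238220 = 0.742092
Exact value: 0.741937
Error: 0.000155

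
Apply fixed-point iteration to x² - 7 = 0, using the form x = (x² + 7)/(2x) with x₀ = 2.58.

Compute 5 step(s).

Equation: x² - 7 = 0
Fixed-point form: x = (x² + 7)/(2x)
x₀ = 2.58

x_1 = g(2.580000) = 2.646589
x_2 = g(2.646589) = 2.645751
x_3 = g(2.645751) = 2.645751
x_4 = g(2.645751) = 2.645751
x_5 = g(2.645751) = 2.645751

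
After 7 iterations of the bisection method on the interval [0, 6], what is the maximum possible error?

Bisection error bound: |error| ≤ (b-a)/2^n
|error| ≤ (6 - 0)/2^7 = 6/2^7
|error| ≤ 0.0468750000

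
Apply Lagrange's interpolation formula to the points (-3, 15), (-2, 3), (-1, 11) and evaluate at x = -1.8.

Lagrange interpolation formula:
P(x) = Σ yᵢ × Lᵢ(x)
where Lᵢ(x) = Π_{j≠i} (x - xⱼ)/(xᵢ - xⱼ)

L_0(-1.8) = (-1.8 - (-2))/(-3 - (-2)) × (-1.8 - (-1))/(-3 - (-1)) = -0.080000
L_1(-1.8) = (-1.8 - (-3))/(-2 - (-3)) × (-1.8 - (-1))/(-2 - (-1)) = 0.960000
L_2(-1.8) = (-1.8 - (-3))/(-1 - (-3)) × (-1.8 - (-2))/(-1 - (-2)) = 0.120000

P(-1.8) = 15×L_0(-1.8) + 3×L_1(-1.8) + 11×L_2(-1.8)
P(-1.8) = 3.000000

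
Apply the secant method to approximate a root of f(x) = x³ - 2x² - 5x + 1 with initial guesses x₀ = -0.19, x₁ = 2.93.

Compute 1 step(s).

f(x) = x³ - 2x² - 5x + 1
x₀ = -0.19, x₁ = 2.93

Secant formula: x_{n+1} = x_n - f(x_n)(x_n - x_{n-1})/(f(x_n) - f(x_{n-1}))

Iteration 1:
  f(-0.190000) = 1.870941
  f(2.930000) = -5.666043
  x_2 = 2.930000 - (-5.666043)×(2.930000 - (-0.190000))/(-5.666043 - 1.870941)
       = 0.584492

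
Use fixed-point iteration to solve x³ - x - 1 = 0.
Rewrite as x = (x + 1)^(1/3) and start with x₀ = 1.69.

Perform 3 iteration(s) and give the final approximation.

Equation: x³ - x - 1 = 0
Fixed-point form: x = (x + 1)^(1/3)
x₀ = 1.69

x_1 = g(1.690000) = 1.390755
x_2 = g(1.390755) = 1.337145
x_3 = g(1.337145) = 1.327074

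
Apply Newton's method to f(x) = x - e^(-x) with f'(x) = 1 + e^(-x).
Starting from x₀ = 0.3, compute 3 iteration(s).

f(x) = x - e^(-x)
f'(x) = 1 + e^(-x)
x₀ = 0.3

Newton-Raphson formula: x_{n+1} = x_n - f(x_n)/f'(x_n)

Iteration 1:
  f(0.300000) = -0.440818
  f'(0.300000) = 1.740818
  x_1 = 0.300000 - (-0.440818)/1.740818 = 0.553225
Iteration 2:
  f(0.553225) = -0.021868
  f'(0.553225) = 1.575092
  x_2 = 0.553225 - (-0.021868)/1.575092 = 0.567108
Iteration 3:
  f(0.567108) = -0.000055
  f'(0.567108) = 1.567163
  x_3 = 0.567108 - (-0.000055)/1.567163 = 0.567143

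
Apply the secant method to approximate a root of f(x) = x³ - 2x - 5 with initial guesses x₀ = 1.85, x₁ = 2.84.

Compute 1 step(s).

f(x) = x³ - 2x - 5
x₀ = 1.85, x₁ = 2.84

Secant formula: x_{n+1} = x_n - f(x_n)(x_n - x_{n-1})/(f(x_n) - f(x_{n-1}))

Iteration 1:
  f(1.850000) = -2.368375
  f(2.840000) = 12.226304
  x_2 = 2.840000 - 12.226304×(2.840000 - 1.850000)/(12.226304 - (-2.368375))
       = 2.010654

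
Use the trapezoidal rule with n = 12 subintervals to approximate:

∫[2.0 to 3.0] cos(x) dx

f(x) = cos(x)
a = 2.0, b = 3.0, n = 12
h = (b - a)/n = 0.083333

Trapezoidal rule: (h/2)[f(x₀) + 2f(x₁) + 2f(x₂) + ... + f(xₙ)]

x_0 = 2.0000, f(x_0) = -0.416147, coefficient = 1
x_1 = 2.0833, f(x_1) = -0.490390, coefficient = 2
x_2 = 2.1667, f(x_2) = -0.561229, coefficient = 2
x_3 = 2.2500, f(x_3) = -0.628174, coefficient = 2
x_4 = 2.3333, f(x_4) = -0.690758, coefficient = 2
x_5 = 2.4167, f(x_5) = -0.748549, coefficient = 2
x_6 = 2.5000, f(x_6) = -0.801144, coefficient = 2
x_7 = 2.5833, f(x_7) = -0.848178, coefficient = 2
x_8 = 2.6667, f(x_8) = -0.889327, coefficient = 2
x_9 = 2.7500, f(x_9) = -0.924302, coefficient = 2
x_10 = 2.8333, f(x_10) = -0.952863, coefficient = 2
x_11 = 2.9167, f(x_11) = -0.974811, coefficient = 2
x_12 = 3.0000, f(x_12) = -0.989992, coefficient = 1

I ≈ (0.083333/2) × -18.425588 = -0.767733
Exact value: -0.768177
Error: 0.000445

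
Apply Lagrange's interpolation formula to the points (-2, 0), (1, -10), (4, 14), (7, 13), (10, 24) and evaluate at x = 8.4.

Lagrange interpolation formula:
P(x) = Σ yᵢ × Lᵢ(x)
where Lᵢ(x) = Π_{j≠i} (x - xⱼ)/(xᵢ - xⱼ)

L_0(8.4) = (8.4 - 1)/(-2 - 1) × (8.4 - 4)/(-2 - 4) × (8.4 - 7)/(-2 - 7) × (8.4 - 10)/(-2 - 10) = -0.037518
L_1(8.4) = (8.4 - (-2))/(1 - (-2)) × (8.4 - 4)/(1 - 4) × (8.4 - 7)/(1 - 7) × (8.4 - 10)/(1 - 10) = 0.210910
L_2(8.4) = (8.4 - (-2))/(4 - (-2)) × (8.4 - 1)/(4 - 1) × (8.4 - 7)/(4 - 7) × (8.4 - 10)/(4 - 10) = -0.532069
L_3(8.4) = (8.4 - (-2))/(7 - (-2)) × (8.4 - 1)/(7 - 1) × (8.4 - 4)/(7 - 4) × (8.4 - 10)/(7 - 10) = 1.114812
L_4(8.4) = (8.4 - (-2))/(10 - (-2)) × (8.4 - 1)/(10 - 1) × (8.4 - 4)/(10 - 4) × (8.4 - 7)/(10 - 7) = 0.243865

P(8.4) = 0×L_0(8.4) + (-10)×L_1(8.4) + 14×L_2(8.4) + 13×L_3(8.4) + 24×L_4(8.4)
P(8.4) = 10.787240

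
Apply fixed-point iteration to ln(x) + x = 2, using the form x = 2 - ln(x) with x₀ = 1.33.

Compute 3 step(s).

Equation: ln(x) + x = 2
Fixed-point form: x = 2 - ln(x)
x₀ = 1.33

x_1 = g(1.330000) = 1.714821
x_2 = g(1.714821) = 1.460691
x_3 = g(1.460691) = 1.621090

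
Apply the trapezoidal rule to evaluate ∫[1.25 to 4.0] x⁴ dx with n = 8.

f(x) = x⁴
a = 1.25, b = 4.0, n = 8
h = (b - a)/n = 0.343750

Trapezoidal rule: (h/2)[f(x₀) + 2f(x₁) + 2f(x₂) + ... + f(xₙ)]

x_0 = 1.2500, f(x_0) = 2.441406, coefficient = 1
x_1 = 1.5938, f(x_1) = 6.451798, coefficient = 2
x_2 = 1.9375, f(x_2) = 14.091812, coefficient = 2
x_3 = 2.2812, f(x_3) = 27.082673, coefficient = 2
x_4 = 2.6250, f(x_4) = 47.480713, coefficient = 2
x_5 = 2.9688, f(x_5) = 77.677369, coefficient = 2
x_6 = 3.3125, f(x_6) = 120.399185, coefficient = 2
x_7 = 3.6562, f(x_7) = 178.707810, coefficient = 2
x_8 = 4.0000, f(x_8) = 256.000000, coefficient = 1

I ≈ (0.343750/2) × 1202.224129 = 206.632272
Exact value: 204.189648
Error: 2.442624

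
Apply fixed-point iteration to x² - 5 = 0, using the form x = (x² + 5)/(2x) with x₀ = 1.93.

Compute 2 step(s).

Equation: x² - 5 = 0
Fixed-point form: x = (x² + 5)/(2x)
x₀ = 1.93

x_1 = g(1.930000) = 2.260337
x_2 = g(2.260337) = 2.236198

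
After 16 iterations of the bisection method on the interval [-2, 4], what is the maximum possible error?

Bisection error bound: |error| ≤ (b-a)/2^n
|error| ≤ (4 - (-2))/2^16 = 6/2^16
|error| ≤ 0.0000915527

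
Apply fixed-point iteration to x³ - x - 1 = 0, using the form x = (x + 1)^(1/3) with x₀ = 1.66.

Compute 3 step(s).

Equation: x³ - x - 1 = 0
Fixed-point form: x = (x + 1)^(1/3)
x₀ = 1.66

x_1 = g(1.660000) = 1.385566
x_2 = g(1.385566) = 1.336176
x_3 = g(1.336176) = 1.326891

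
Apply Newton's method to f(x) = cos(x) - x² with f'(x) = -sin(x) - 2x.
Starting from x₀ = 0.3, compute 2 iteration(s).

f(x) = cos(x) - x²
f'(x) = -sin(x) - 2x
x₀ = 0.3

Newton-Raphson formula: x_{n+1} = x_n - f(x_n)/f'(x_n)

Iteration 1:
  f(0.300000) = 0.865336
  f'(0.300000) = -0.895520
  x_1 = 0.300000 - 0.865336/(-0.895520) = 1.266295
Iteration 2:
  f(1.266295) = -1.303685
  f'(1.266295) = -3.486586
  x_2 = 1.266295 - (-1.303685)/(-3.486586) = 0.892380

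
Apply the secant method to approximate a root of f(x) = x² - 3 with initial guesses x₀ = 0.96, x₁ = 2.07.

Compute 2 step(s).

f(x) = x² - 3
x₀ = 0.96, x₁ = 2.07

Secant formula: x_{n+1} = x_n - f(x_n)(x_n - x_{n-1})/(f(x_n) - f(x_{n-1}))

Iteration 1:
  f(0.960000) = -2.078400
  f(2.070000) = 1.284900
  x_2 = 2.070000 - 1.284900×(2.070000 - 0.960000)/(1.284900 - (-2.078400))
       = 1.645941
Iteration 2:
  f(2.070000) = 1.284900
  f(1.645941) = -0.290880
  x_3 = 1.645941 - (-0.290880)×(1.645941 - 2.070000)/(-0.290880 - 1.284900)
       = 1.724219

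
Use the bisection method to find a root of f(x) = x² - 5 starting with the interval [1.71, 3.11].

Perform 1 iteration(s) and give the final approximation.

f(x) = x² - 5
Initial interval: [1.71, 3.11]

Iteration 1:
  c_1 = (1.710000 + 3.110000)/2 = 2.410000
  f(c_1) = f(2.410000) = 0.808100
  f(a) × f(c) < 0, new interval: [1.710000, 2.410000]

After 1 iteration(s), the approximation is c_1 = 2.410000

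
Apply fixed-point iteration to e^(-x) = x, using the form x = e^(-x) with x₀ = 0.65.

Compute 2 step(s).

Equation: e^(-x) = x
Fixed-point form: x = e^(-x)
x₀ = 0.65

x_1 = g(0.650000) = 0.522046
x_2 = g(0.522046) = 0.593306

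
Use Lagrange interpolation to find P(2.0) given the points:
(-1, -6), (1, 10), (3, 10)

Lagrange interpolation formula:
P(x) = Σ yᵢ × Lᵢ(x)
where Lᵢ(x) = Π_{j≠i} (x - xⱼ)/(xᵢ - xⱼ)

L_0(2.0) = (2.0 - 1)/(-1 - 1) × (2.0 - 3)/(-1 - 3) = -0.125000
L_1(2.0) = (2.0 - (-1))/(1 - (-1)) × (2.0 - 3)/(1 - 3) = 0.750000
L_2(2.0) = (2.0 - (-1))/(3 - (-1)) × (2.0 - 1)/(3 - 1) = 0.375000

P(2.0) = (-6)×L_0(2.0) + 10×L_1(2.0) + 10×L_2(2.0)
P(2.0) = 12.000000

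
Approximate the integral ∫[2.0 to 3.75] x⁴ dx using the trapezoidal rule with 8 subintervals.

f(x) = x⁴
a = 2.0, b = 3.75, n = 8
h = (b - a)/n = 0.218750

Trapezoidal rule: (h/2)[f(x₀) + 2f(x₁) + 2f(x₂) + ... + f(xₙ)]

x_0 = 2.0000, f(x_0) = 16.000000, coefficient = 1
x_1 = 2.2188, f(x_1) = 24.234468, coefficient = 2
x_2 = 2.4375, f(x_2) = 35.300308, coefficient = 2
x_3 = 2.6562, f(x_3) = 49.782395, coefficient = 2
x_4 = 2.8750, f(x_4) = 68.320557, coefficient = 2
x_5 = 3.0938, f(x_5) = 91.609574, coefficient = 2
x_6 = 3.3125, f(x_6) = 120.399185, coefficient = 2
x_7 = 3.5312, f(x_7) = 155.494081, coefficient = 2
x_8 = 3.7500, f(x_8) = 197.753906, coefficient = 1

I ≈ (0.218750/2) × 1304.035042 = 142.628833
Exact value: 141.915430
Error: 0.713403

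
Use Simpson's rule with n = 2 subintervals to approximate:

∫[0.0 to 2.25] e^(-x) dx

f(x) = e^(-x)
a = 0.0, b = 2.25, n = 2
h = (b - a)/n = 1.125000

Simpson's rule: (h/3)[f(x₀) + 4f(x₁) + 2f(x₂) + ... + f(xₙ)]

x_0 = 0.0000, f(x_0) = 1.000000, coefficient = 1
x_1 = 1.1250, f(x_1) = 0.324652, coefficient = 4
x_2 = 2.2500, f(x_2) = 0.105399, coefficient = 1

I ≈ (1.125000/3) × 2.404009 = 0.901503
Exact value: 0.894601
Error: 0.006903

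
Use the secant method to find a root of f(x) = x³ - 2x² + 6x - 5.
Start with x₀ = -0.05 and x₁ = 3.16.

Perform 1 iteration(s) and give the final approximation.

f(x) = x³ - 2x² + 6x - 5
x₀ = -0.05, x₁ = 3.16

Secant formula: x_{n+1} = x_n - f(x_n)(x_n - x_{n-1})/(f(x_n) - f(x_{n-1}))

Iteration 1:
  f(-0.050000) = -5.305125
  f(3.160000) = 25.543296
  x_2 = 3.160000 - 25.543296×(3.160000 - (-0.050000))/(25.543296 - (-5.305125))
       = 0.502036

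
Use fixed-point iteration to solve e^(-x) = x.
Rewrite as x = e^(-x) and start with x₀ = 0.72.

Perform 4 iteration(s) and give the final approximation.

Equation: e^(-x) = x
Fixed-point form: x = e^(-x)
x₀ = 0.72

x_1 = g(0.720000) = 0.486752
x_2 = g(0.486752) = 0.614619
x_3 = g(0.614619) = 0.540847
x_4 = g(0.540847) = 0.582255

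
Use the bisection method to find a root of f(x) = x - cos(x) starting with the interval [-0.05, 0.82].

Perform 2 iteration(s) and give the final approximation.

f(x) = x - cos(x)
Initial interval: [-0.05, 0.82]

Iteration 1:
  c_1 = (-0.050000 + 0.820000)/2 = 0.385000
  f(c_1) = f(0.385000) = -0.541798
  f(a) × f(c) ≥ 0, new interval: [0.385000, 0.820000]
Iteration 2:
  c_2 = (0.385000 + 0.820000)/2 = 0.602500
  f(c_2) = f(0.602500) = -0.221421
  f(a) × f(c) ≥ 0, new interval: [0.602500, 0.820000]

After 2 iteration(s), the approximation is c_2 = 0.602500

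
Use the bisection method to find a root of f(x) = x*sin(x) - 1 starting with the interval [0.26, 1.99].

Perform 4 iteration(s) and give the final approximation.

f(x) = x*sin(x) - 1
Initial interval: [0.26, 1.99]

Iteration 1:
  c_1 = (0.260000 + 1.990000)/2 = 1.125000
  f(c_1) = f(1.125000) = 0.015051
  f(a) × f(c) < 0, new interval: [0.260000, 1.125000]
Iteration 2:
  c_2 = (0.260000 + 1.125000)/2 = 0.692500
  f(c_2) = f(0.692500) = -0.557864
  f(a) × f(c) ≥ 0, new interval: [0.692500, 1.125000]
Iteration 3:
  c_3 = (0.692500 + 1.125000)/2 = 0.908750
  f(c_3) = f(0.908750) = -0.283236
  f(a) × f(c) ≥ 0, new interval: [0.908750, 1.125000]
Iteration 4:
  c_4 = (0.908750 + 1.125000)/2 = 1.016875
  f(c_4) = f(1.016875) = -0.135180
  f(a) × f(c) ≥ 0, new interval: [1.016875, 1.125000]

After 4 iteration(s), the approximation is c_4 = 1.016875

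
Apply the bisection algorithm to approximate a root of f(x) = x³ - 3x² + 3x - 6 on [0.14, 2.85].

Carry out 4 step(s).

f(x) = x³ - 3x² + 3x - 6
Initial interval: [0.14, 2.85]

Iteration 1:
  c_1 = (0.140000 + 2.850000)/2 = 1.495000
  f(c_1) = f(1.495000) = -4.878713
  f(a) × f(c) ≥ 0, new interval: [1.495000, 2.850000]
Iteration 2:
  c_2 = (1.495000 + 2.850000)/2 = 2.172500
  f(c_2) = f(2.172500) = -3.388098
  f(a) × f(c) ≥ 0, new interval: [2.172500, 2.850000]
Iteration 3:
  c_3 = (2.172500 + 2.850000)/2 = 2.511250
  f(c_3) = f(2.511250) = -1.548492
  f(a) × f(c) ≥ 0, new interval: [2.511250, 2.850000]
Iteration 4:
  c_4 = (2.511250 + 2.850000)/2 = 2.680625
  f(c_4) = f(2.680625) = -0.253074
  f(a) × f(c) ≥ 0, new interval: [2.680625, 2.850000]

After 4 iteration(s), the approximation is c_4 = 2.680625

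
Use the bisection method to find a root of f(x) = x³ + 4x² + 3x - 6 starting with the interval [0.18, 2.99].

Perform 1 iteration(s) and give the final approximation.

f(x) = x³ + 4x² + 3x - 6
Initial interval: [0.18, 2.99]

Iteration 1:
  c_1 = (0.180000 + 2.990000)/2 = 1.585000
  f(c_1) = f(1.585000) = 12.785777
  f(a) × f(c) < 0, new interval: [0.180000, 1.585000]

After 1 iteration(s), the approximation is c_1 = 1.585000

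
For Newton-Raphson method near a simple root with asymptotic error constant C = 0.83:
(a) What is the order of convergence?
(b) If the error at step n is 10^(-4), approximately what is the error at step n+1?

(a) Newton-Raphson has quadratic (order 2) convergence near simple roots.
    This means |e_{n+1}| ≈ C|e_n|².

(b) With |e_n| = 10^(-4) and C = 0.83:
    |e_{n+1}| ≈ 0.83 × (10^(-4))² = 0.83 × 10^(-8)

(a) 2 (quadratic); (b) |e_{n+1}| ≈ 8.300e-09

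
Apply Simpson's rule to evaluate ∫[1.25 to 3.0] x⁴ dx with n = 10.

f(x) = x⁴
a = 1.25, b = 3.0, n = 10
h = (b - a)/n = 0.175000

Simpson's rule: (h/3)[f(x₀) + 4f(x₁) + 2f(x₂) + ... + f(xₙ)]

x_0 = 1.2500, f(x_0) = 2.441406, coefficient = 1
x_1 = 1.4250, f(x_1) = 4.123438, coefficient = 4
x_2 = 1.6000, f(x_2) = 6.553600, coefficient = 2
x_3 = 1.7750, f(x_3) = 9.926438, coefficient = 4
x_4 = 1.9500, f(x_4) = 14.459006, coefficient = 2
x_5 = 2.1250, f(x_5) = 20.390869, coefficient = 4
x_6 = 2.3000, f(x_6) = 27.984100, coefficient = 2
x_7 = 2.4750, f(x_7) = 37.523282, coefficient = 4
x_8 = 2.6500, f(x_8) = 49.315506, coefficient = 2
x_9 = 2.8250, f(x_9) = 63.690375, coefficient = 4
x_10 = 3.0000, f(x_10) = 81.000000, coefficient = 1

I ≈ (0.175000/3) × 822.683439 = 47.989867
Exact value: 47.989648
Error: 0.000219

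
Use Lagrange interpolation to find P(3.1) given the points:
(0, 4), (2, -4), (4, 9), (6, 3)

Lagrange interpolation formula:
P(x) = Σ yᵢ × Lᵢ(x)
where Lᵢ(x) = Π_{j≠i} (x - xⱼ)/(xᵢ - xⱼ)

L_0(3.1) = (3.1 - 2)/(0 - 2) × (3.1 - 4)/(0 - 4) × (3.1 - 6)/(0 - 6) = -0.059812
L_1(3.1) = (3.1 - 0)/(2 - 0) × (3.1 - 4)/(2 - 4) × (3.1 - 6)/(2 - 6) = 0.505687
L_2(3.1) = (3.1 - 0)/(4 - 0) × (3.1 - 2)/(4 - 2) × (3.1 - 6)/(4 - 6) = 0.618063
L_3(3.1) = (3.1 - 0)/(6 - 0) × (3.1 - 2)/(6 - 2) × (3.1 - 4)/(6 - 4) = -0.063938

P(3.1) = 4×L_0(3.1) + (-4)×L_1(3.1) + 9×L_2(3.1) + 3×L_3(3.1)
P(3.1) = 3.108750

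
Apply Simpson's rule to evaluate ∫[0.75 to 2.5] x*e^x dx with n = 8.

f(x) = x*e^x
a = 0.75, b = 2.5, n = 8
h = (b - a)/n = 0.218750

Simpson's rule: (h/3)[f(x₀) + 4f(x₁) + 2f(x₂) + ... + f(xₙ)]

x_0 = 0.7500, f(x_0) = 1.587750, coefficient = 1
x_1 = 0.9688, f(x_1) = 2.552316, coefficient = 4
x_2 = 1.1875, f(x_2) = 3.893663, coefficient = 2
x_3 = 1.4062, f(x_3) = 5.738378, coefficient = 4
x_4 = 1.6250, f(x_4) = 8.252431, coefficient = 2
x_5 = 1.8438, f(x_5) = 11.652859, coefficient = 4
x_6 = 2.0625, f(x_6) = 16.222819, coefficient = 2
x_7 = 2.2812, f(x_7) = 22.330948, coefficient = 4
x_8 = 2.5000, f(x_8) = 30.456235, coefficient = 1

I ≈ (0.218750/3) × 257.879816 = 18.803737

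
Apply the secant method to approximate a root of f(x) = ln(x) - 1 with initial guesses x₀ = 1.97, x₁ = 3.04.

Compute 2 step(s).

f(x) = ln(x) - 1
x₀ = 1.97, x₁ = 3.04

Secant formula: x_{n+1} = x_n - f(x_n)(x_n - x_{n-1})/(f(x_n) - f(x_{n-1}))

Iteration 1:
  f(1.970000) = -0.321966
  f(3.040000) = 0.111858
  x_2 = 3.040000 - 0.111858×(3.040000 - 1.970000)/(0.111858 - (-0.321966))
       = 2.764110
Iteration 2:
  f(3.040000) = 0.111858
  f(2.764110) = 0.016719
  x_3 = 2.764110 - 0.016719×(2.764110 - 3.040000)/(0.016719 - 0.111858)
       = 2.715628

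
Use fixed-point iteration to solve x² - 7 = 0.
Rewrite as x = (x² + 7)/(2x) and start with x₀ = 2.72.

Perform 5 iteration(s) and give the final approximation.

Equation: x² - 7 = 0
Fixed-point form: x = (x² + 7)/(2x)
x₀ = 2.72

x_1 = g(2.720000) = 2.646765
x_2 = g(2.646765) = 2.645752
x_3 = g(2.645752) = 2.645751
x_4 = g(2.645751) = 2.645751
x_5 = g(2.645751) = 2.645751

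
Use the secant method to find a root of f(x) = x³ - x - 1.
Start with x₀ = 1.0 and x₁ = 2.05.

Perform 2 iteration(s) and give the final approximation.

f(x) = x³ - x - 1
x₀ = 1.0, x₁ = 2.05

Secant formula: x_{n+1} = x_n - f(x_n)(x_n - x_{n-1})/(f(x_n) - f(x_{n-1}))

Iteration 1:
  f(1.000000) = -1.000000
  f(2.050000) = 5.565125
  x_2 = 2.050000 - 5.565125×(2.050000 - 1.000000)/(5.565125 - (-1.000000))
       = 1.159936
Iteration 2:
  f(2.050000) = 5.565125
  f(1.159936) = -0.599298
  x_3 = 1.159936 - (-0.599298)×(1.159936 - 2.050000)/(-0.599298 - 5.565125)
       = 1.246467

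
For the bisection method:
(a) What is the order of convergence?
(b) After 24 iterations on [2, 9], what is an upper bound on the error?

(a) Bisection has linear (order 1) convergence; the error is halved each step.

(b) Error bound = (b-a)/2^n = (9 - 2)/2^{24}
    = 7/2^{24}

(a) 1 (linear); (b) error ≤ 4.17e-07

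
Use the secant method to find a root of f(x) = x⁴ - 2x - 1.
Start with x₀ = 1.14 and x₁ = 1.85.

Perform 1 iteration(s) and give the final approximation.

f(x) = x⁴ - 2x - 1
x₀ = 1.14, x₁ = 1.85

Secant formula: x_{n+1} = x_n - f(x_n)(x_n - x_{n-1})/(f(x_n) - f(x_{n-1}))

Iteration 1:
  f(1.140000) = -1.591040
  f(1.850000) = 7.013506
  x_2 = 1.850000 - 7.013506×(1.850000 - 1.140000)/(7.013506 - (-1.591040))
       = 1.271284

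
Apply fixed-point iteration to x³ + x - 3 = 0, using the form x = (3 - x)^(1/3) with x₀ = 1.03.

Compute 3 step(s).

Equation: x³ + x - 3 = 0
Fixed-point form: x = (3 - x)^(1/3)
x₀ = 1.03

x_1 = g(1.030000) = 1.253590
x_2 = g(1.253590) = 1.204247
x_3 = g(1.204247) = 1.215483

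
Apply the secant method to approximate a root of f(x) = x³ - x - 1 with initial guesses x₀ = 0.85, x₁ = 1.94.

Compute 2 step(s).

f(x) = x³ - x - 1
x₀ = 0.85, x₁ = 1.94

Secant formula: x_{n+1} = x_n - f(x_n)(x_n - x_{n-1})/(f(x_n) - f(x_{n-1}))

Iteration 1:
  f(0.850000) = -1.235875
  f(1.940000) = 4.361384
  x_2 = 1.940000 - 4.361384×(1.940000 - 0.850000)/(4.361384 - (-1.235875))
       = 1.090672
Iteration 2:
  f(1.940000) = 4.361384
  f(1.090672) = -0.793246
  x_3 = 1.090672 - (-0.793246)×(1.090672 - 1.940000)/(-0.793246 - 4.361384)
       = 1.221375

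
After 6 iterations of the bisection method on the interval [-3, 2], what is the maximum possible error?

Bisection error bound: |error| ≤ (b-a)/2^n
|error| ≤ (2 - (-3))/2^6 = 5/2^6
|error| ≤ 0.0781250000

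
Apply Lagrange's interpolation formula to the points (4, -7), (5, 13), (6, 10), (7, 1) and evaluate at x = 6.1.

Lagrange interpolation formula:
P(x) = Σ yᵢ × Lᵢ(x)
where Lᵢ(x) = Π_{j≠i} (x - xⱼ)/(xᵢ - xⱼ)

L_0(6.1) = (6.1 - 5)/(4 - 5) × (6.1 - 6)/(4 - 6) × (6.1 - 7)/(4 - 7) = 0.016500
L_1(6.1) = (6.1 - 4)/(5 - 4) × (6.1 - 6)/(5 - 6) × (6.1 - 7)/(5 - 7) = -0.094500
L_2(6.1) = (6.1 - 4)/(6 - 4) × (6.1 - 5)/(6 - 5) × (6.1 - 7)/(6 - 7) = 1.039500
L_3(6.1) = (6.1 - 4)/(7 - 4) × (6.1 - 5)/(7 - 5) × (6.1 - 6)/(7 - 6) = 0.038500

P(6.1) = (-7)×L_0(6.1) + 13×L_1(6.1) + 10×L_2(6.1) + 1×L_3(6.1)
P(6.1) = 9.089500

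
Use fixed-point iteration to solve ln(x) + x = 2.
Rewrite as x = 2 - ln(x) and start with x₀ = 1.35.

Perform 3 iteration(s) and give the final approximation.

Equation: ln(x) + x = 2
Fixed-point form: x = 2 - ln(x)
x₀ = 1.35

x_1 = g(1.350000) = 1.699895
x_2 = g(1.699895) = 1.469433
x_3 = g(1.469433) = 1.615123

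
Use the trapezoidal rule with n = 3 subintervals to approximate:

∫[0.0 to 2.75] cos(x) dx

f(x) = cos(x)
a = 0.0, b = 2.75, n = 3
h = (b - a)/n = 0.916667

Trapezoidal rule: (h/2)[f(x₀) + 2f(x₁) + 2f(x₂) + ... + f(xₙ)]

x_0 = 0.0000, f(x_0) = 1.000000, coefficient = 1
x_1 = 0.9167, f(x_1) = 0.608469, coefficient = 2
x_2 = 1.8333, f(x_2) = -0.259531, coefficient = 2
x_3 = 2.7500, f(x_3) = -0.924302, coefficient = 1

I ≈ (0.916667/2) × 0.773572 = 0.354554
Exact value: 0.381661
Error: 0.027107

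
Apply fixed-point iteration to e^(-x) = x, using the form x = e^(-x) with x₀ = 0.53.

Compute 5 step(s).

Equation: e^(-x) = x
Fixed-point form: x = e^(-x)
x₀ = 0.53

x_1 = g(0.530000) = 0.588605
x_2 = g(0.588605) = 0.555101
x_3 = g(0.555101) = 0.574014
x_4 = g(0.574014) = 0.563260
x_5 = g(0.563260) = 0.569350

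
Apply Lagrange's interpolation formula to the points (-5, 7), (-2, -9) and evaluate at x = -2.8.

Lagrange interpolation formula:
P(x) = Σ yᵢ × Lᵢ(x)
where Lᵢ(x) = Π_{j≠i} (x - xⱼ)/(xᵢ - xⱼ)

L_0(-2.8) = (-2.8 - (-2))/(-5 - (-2)) = 0.266667
L_1(-2.8) = (-2.8 - (-5))/(-2 - (-5)) = 0.733333

P(-2.8) = 7×L_0(-2.8) + (-9)×L_1(-2.8)
P(-2.8) = -4.733333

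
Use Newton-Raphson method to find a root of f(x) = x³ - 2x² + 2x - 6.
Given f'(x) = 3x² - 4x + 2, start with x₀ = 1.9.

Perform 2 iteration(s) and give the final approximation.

f(x) = x³ - 2x² + 2x - 6
f'(x) = 3x² - 4x + 2
x₀ = 1.9

Newton-Raphson formula: x_{n+1} = x_n - f(x_n)/f'(x_n)

Iteration 1:
  f(1.900000) = -2.561000
  f'(1.900000) = 5.230000
  x_1 = 1.900000 - (-2.561000)/5.230000 = 2.389675
Iteration 2:
  f(2.389675) = 1.004607
  f'(2.389675) = 9.572939
  x_2 = 2.389675 - 1.004607/9.572939 = 2.284733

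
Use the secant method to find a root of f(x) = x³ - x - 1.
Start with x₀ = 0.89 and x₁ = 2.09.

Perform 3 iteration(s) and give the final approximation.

f(x) = x³ - x - 1
x₀ = 0.89, x₁ = 2.09

Secant formula: x_{n+1} = x_n - f(x_n)(x_n - x_{n-1})/(f(x_n) - f(x_{n-1}))

Iteration 1:
  f(0.890000) = -1.185031
  f(2.090000) = 6.039329
  x_2 = 2.090000 - 6.039329×(2.090000 - 0.890000)/(6.039329 - (-1.185031))
       = 1.086839
Iteration 2:
  f(2.090000) = 6.039329
  f(1.086839) = -0.803044
  x_3 = 1.086839 - (-0.803044)×(1.086839 - 2.090000)/(-0.803044 - 6.039329)
       = 1.204573
Iteration 3:
  f(1.086839) = -0.803044
  f(1.204573) = -0.456741
  x_4 = 1.204573 - (-0.456741)×(1.204573 - 1.086839)/(-0.456741 - (-0.803044))
       = 1.359854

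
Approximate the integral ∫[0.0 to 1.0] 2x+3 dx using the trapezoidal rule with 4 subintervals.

f(x) = 2x+3
a = 0.0, b = 1.0, n = 4
h = (b - a)/n = 0.250000

Trapezoidal rule: (h/2)[f(x₀) + 2f(x₁) + 2f(x₂) + ... + f(xₙ)]

x_0 = 0.0000, f(x_0) = 3.000000, coefficient = 1
x_1 = 0.2500, f(x_1) = 3.500000, coefficient = 2
x_2 = 0.5000, f(x_2) = 4.000000, coefficient = 2
x_3 = 0.7500, f(x_3) = 4.500000, coefficient = 2
x_4 = 1.0000, f(x_4) = 5.000000, coefficient = 1

I ≈ (0.250000/2) × 32.000000 = 4.000000
Exact value: 4.000000
Error: 0.000000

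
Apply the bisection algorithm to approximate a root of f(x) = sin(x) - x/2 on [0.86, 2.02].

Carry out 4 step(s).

f(x) = sin(x) - x/2
Initial interval: [0.86, 2.02]

Iteration 1:
  c_1 = (0.860000 + 2.020000)/2 = 1.440000
  f(c_1) = f(1.440000) = 0.271458
  f(a) × f(c) ≥ 0, new interval: [1.440000, 2.020000]
Iteration 2:
  c_2 = (1.440000 + 2.020000)/2 = 1.730000
  f(c_2) = f(1.730000) = 0.122354
  f(a) × f(c) ≥ 0, new interval: [1.730000, 2.020000]
Iteration 3:
  c_3 = (1.730000 + 2.020000)/2 = 1.875000
  f(c_3) = f(1.875000) = 0.016586
  f(a) × f(c) ≥ 0, new interval: [1.875000, 2.020000]
Iteration 4:
  c_4 = (1.875000 + 2.020000)/2 = 1.947500
  f(c_4) = f(1.947500) = -0.043868
  f(a) × f(c) < 0, new interval: [1.875000, 1.947500]

After 4 iteration(s), the approximation is c_4 = 1.947500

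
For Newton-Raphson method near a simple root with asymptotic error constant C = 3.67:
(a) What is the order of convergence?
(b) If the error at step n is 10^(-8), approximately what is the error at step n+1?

(a) Newton-Raphson has quadratic (order 2) convergence near simple roots.
    This means |e_{n+1}| ≈ C|e_n|².

(b) With |e_n| = 10^(-8) and C = 3.67:
    |e_{n+1}| ≈ 3.67 × (10^(-8))² = 3.67 × 10^(-16)

(a) 2 (quadratic); (b) |e_{n+1}| ≈ 3.670e-16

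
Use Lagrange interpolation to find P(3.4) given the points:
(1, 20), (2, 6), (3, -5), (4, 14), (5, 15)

Lagrange interpolation formula:
P(x) = Σ yᵢ × Lᵢ(x)
where Lᵢ(x) = Π_{j≠i} (x - xⱼ)/(xᵢ - xⱼ)

L_0(3.4) = (3.4 - 2)/(1 - 2) × (3.4 - 3)/(1 - 3) × (3.4 - 4)/(1 - 4) × (3.4 - 5)/(1 - 5) = 0.022400
L_1(3.4) = (3.4 - 1)/(2 - 1) × (3.4 - 3)/(2 - 3) × (3.4 - 4)/(2 - 4) × (3.4 - 5)/(2 - 5) = -0.153600
L_2(3.4) = (3.4 - 1)/(3 - 1) × (3.4 - 2)/(3 - 2) × (3.4 - 4)/(3 - 4) × (3.4 - 5)/(3 - 5) = 0.806400
L_3(3.4) = (3.4 - 1)/(4 - 1) × (3.4 - 2)/(4 - 2) × (3.4 - 3)/(4 - 3) × (3.4 - 5)/(4 - 5) = 0.358400
L_4(3.4) = (3.4 - 1)/(5 - 1) × (3.4 - 2)/(5 - 2) × (3.4 - 3)/(5 - 3) × (3.4 - 4)/(5 - 4) = -0.033600

P(3.4) = 20×L_0(3.4) + 6×L_1(3.4) + (-5)×L_2(3.4) + 14×L_3(3.4) + 15×L_4(3.4)
P(3.4) = 0.008000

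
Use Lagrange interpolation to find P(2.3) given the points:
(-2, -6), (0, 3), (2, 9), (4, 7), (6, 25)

Lagrange interpolation formula:
P(x) = Σ yᵢ × Lᵢ(x)
where Lᵢ(x) = Π_{j≠i} (x - xⱼ)/(xᵢ - xⱼ)

L_0(2.3) = (2.3 - 0)/(-2 - 0) × (2.3 - 2)/(-2 - 2) × (2.3 - 4)/(-2 - 4) × (2.3 - 6)/(-2 - 6) = 0.011302
L_1(2.3) = (2.3 - (-2))/(0 - (-2)) × (2.3 - 2)/(0 - 2) × (2.3 - 4)/(0 - 4) × (2.3 - 6)/(0 - 6) = -0.084522
L_2(2.3) = (2.3 - (-2))/(2 - (-2)) × (2.3 - 0)/(2 - 0) × (2.3 - 4)/(2 - 4) × (2.3 - 6)/(2 - 6) = 0.972002
L_3(2.3) = (2.3 - (-2))/(4 - (-2)) × (2.3 - 0)/(4 - 0) × (2.3 - 2)/(4 - 2) × (2.3 - 6)/(4 - 6) = 0.114353
L_4(2.3) = (2.3 - (-2))/(6 - (-2)) × (2.3 - 0)/(6 - 0) × (2.3 - 2)/(6 - 2) × (2.3 - 4)/(6 - 4) = -0.013135

P(2.3) = (-6)×L_0(2.3) + 3×L_1(2.3) + 9×L_2(2.3) + 7×L_3(2.3) + 25×L_4(2.3)
P(2.3) = 8.898727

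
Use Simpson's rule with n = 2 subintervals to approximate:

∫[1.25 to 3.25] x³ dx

f(x) = x³
a = 1.25, b = 3.25, n = 2
h = (b - a)/n = 1.000000

Simpson's rule: (h/3)[f(x₀) + 4f(x₁) + 2f(x₂) + ... + f(xₙ)]

x_0 = 1.2500, f(x_0) = 1.953125, coefficient = 1
x_1 = 2.2500, f(x_1) = 11.390625, coefficient = 4
x_2 = 3.2500, f(x_2) = 34.328125, coefficient = 1

I ≈ (1.000000/3) × 81.843750 = 27.281250
Exact value: 27.281250
Error: 0.000000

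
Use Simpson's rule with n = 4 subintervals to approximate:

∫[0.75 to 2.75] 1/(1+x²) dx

f(x) = 1/(1+x²)
a = 0.75, b = 2.75, n = 4
h = (b - a)/n = 0.500000

Simpson's rule: (h/3)[f(x₀) + 4f(x₁) + 2f(x₂) + ... + f(xₙ)]

x_0 = 0.7500, f(x_0) = 0.640000, coefficient = 1
x_1 = 1.2500, f(x_1) = 0.390244, coefficient = 4
x_2 = 1.7500, f(x_2) = 0.246154, coefficient = 2
x_3 = 2.2500, f(x_3) = 0.164948, coefficient = 4
x_4 = 2.7500, f(x_4) = 0.116788, coefficient = 1

I ≈ (0.500000/3) × 3.469865 = 0.578311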